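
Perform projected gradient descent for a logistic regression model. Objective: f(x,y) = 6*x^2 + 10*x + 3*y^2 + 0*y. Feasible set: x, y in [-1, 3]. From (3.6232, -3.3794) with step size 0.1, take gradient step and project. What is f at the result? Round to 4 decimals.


Step 1: Compute gradient at (3.6232, -3.3794).
grad_x = 2*6*3.6232 + 10 = 53.4784
grad_y = 2*3*-3.3794 + 0 = -20.2764
Step 2: Gradient step.
x_raw = 3.6232 - 0.1*53.4784 = -1.7246
y_raw = -3.3794 - 0.1*-20.2764 = -1.3518
Step 3: Project onto [-1, 3].
x_proj = clip(-1.7246) = -1.0
y_proj = clip(-1.3518) = -1.0
Step 4: Evaluate f.
f(-1.0, -1.0) = -1.0


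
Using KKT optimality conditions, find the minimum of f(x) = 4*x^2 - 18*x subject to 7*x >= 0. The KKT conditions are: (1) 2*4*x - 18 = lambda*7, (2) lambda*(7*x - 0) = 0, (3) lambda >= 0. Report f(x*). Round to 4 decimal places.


Step 1: Try lambda = 0 (constraint inactive).
Stationarity: 2*4*x - 18 = 0
x* = 18/(2*4) = 2.25
Check constraint: 7*2.25 = 15.75 >= 0 -- satisfied.
Step 2: Compute optimal value.
f(x*) = 4*2.25^2 - 18*2.25 = -20.25


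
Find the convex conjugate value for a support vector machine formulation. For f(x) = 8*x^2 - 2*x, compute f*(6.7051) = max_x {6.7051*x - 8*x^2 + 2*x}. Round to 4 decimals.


f*(y) = sup_x {y*x - a*x^2 - b*x} = sup_x {(y-b)*x - a*x^2}
FOC: (y - b) - 2a*x = 0 => x* = (y - b)/(2a)
x* = (6.7051 + 2)/(2*8) = 0.5441
f*(6.7051) = (y-b)^2/(4a) = (6.7051 + 2)^2/(4*8)
= 75.7788/32 = 2.3681


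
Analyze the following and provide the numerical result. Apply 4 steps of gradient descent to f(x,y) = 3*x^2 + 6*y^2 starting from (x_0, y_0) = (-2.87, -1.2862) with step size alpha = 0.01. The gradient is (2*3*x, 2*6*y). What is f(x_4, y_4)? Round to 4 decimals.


Gradient descent on f(x,y) = 3*x^2 + 6*y^2.
Starting point: (-2.87, -1.2862), alpha = 0.01
Step 1: grad_x = 2*3*-2.87 = -17.22, grad_y = 2*6*-1.2862 = -15.4344
  x_1 = -2.87 - 0.01*-17.22 = -2.6978
  y_1 = -1.2862 - 0.01*-15.4344 = -1.1319
Step 2: grad_x = 2*3*-2.6978 = -16.1868, grad_y = 2*6*-1.1319 = -13.5823
  x_2 = -2.6978 - 0.01*-16.1868 = -2.5359
  y_2 = -1.1319 - 0.01*-13.5823 = -0.996
Step 3: grad_x = 2*3*-2.5359 = -15.2156, grad_y = 2*6*-0.996 = -11.9524
  x_3 = -2.5359 - 0.01*-15.2156 = -2.3838
  y_3 = -0.996 - 0.01*-11.9524 = -0.8765
Step 4: grad_x = 2*3*-2.3838 = -14.3027, grad_y = 2*6*-0.8765 = -10.5181
  x_4 = -2.3838 - 0.01*-14.3027 = -2.2407
  y_4 = -0.8765 - 0.01*-10.5181 = -0.7713
f(-2.2407, -0.7713) = 3*(-2.2407)^2 + 6*(-0.7713)^2 = 18.6326


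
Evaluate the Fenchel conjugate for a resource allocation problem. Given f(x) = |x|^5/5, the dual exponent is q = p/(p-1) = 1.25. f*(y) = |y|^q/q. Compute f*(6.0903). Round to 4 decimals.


The conjugate exponent q satisfies 1/p + 1/q = 1.
p = 5, so q = 5/(5 - 1) = 1.25
|y|^q = 6.0903^1.25 = 9.5675
f*(6.0903) = 9.5675 / 1.25 = 7.654


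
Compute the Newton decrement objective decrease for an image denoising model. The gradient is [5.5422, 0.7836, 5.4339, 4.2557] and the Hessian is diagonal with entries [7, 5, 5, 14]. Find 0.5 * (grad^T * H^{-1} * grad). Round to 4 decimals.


Step 1: H is diagonal, so H^(-1) * g = [0.7917, 0.1567, 1.0868, 0.304].
Step 2: g^T H^(-1) g = sum_i g_i^2 / H_ii
  = (5.5422)^2/7 + (0.7836)^2/5 + (5.4339)^2/5 + (4.2557)^2/14
  = 4.388 + 0.1228 + 5.9055 + 1.2936 = 11.7099
Step 3: Objective decrease = 0.5 * g^T H^(-1) g = 5.8549


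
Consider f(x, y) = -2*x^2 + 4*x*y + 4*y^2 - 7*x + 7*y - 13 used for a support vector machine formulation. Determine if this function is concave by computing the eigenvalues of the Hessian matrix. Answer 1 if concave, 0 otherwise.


The Hessian of f(x,y) = -2*x^2 + 4*x*y + 4*y^2 - 7*x + 7*y - 13 is:
H = [[-4, 4], [4, 8]]
Trace = -4 + 8 = 4
Determinant = -4*8 - (4)^2 = -48
Discriminant = (4)^2 - 4*-48 = 208.0
Eigenvalues: lambda_1 = -5.2111, lambda_2 = 9.2111
The function is not concave.

0


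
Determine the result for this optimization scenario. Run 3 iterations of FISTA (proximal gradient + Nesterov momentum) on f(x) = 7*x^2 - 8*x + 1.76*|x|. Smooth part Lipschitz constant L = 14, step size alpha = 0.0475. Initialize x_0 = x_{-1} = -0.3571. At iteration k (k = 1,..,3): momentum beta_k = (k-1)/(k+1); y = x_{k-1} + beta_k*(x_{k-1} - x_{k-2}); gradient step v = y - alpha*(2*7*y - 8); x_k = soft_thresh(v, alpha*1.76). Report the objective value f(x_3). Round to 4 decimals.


FISTA on f(x) = 7*x^2 - 8*x + 1.76*|x|
L = 14, alpha = 0.0475
Iteration 1: beta = 0.0, y = -0.3571 + 0.0*(-0.3571 + 0.3571) = -0.3571
  grad(y) = -12.9994, v = y - alpha*grad = 0.2604
  prox(v) = soft_thresh(0.2604, 0.0836) = 0.1768
Iteration 2: beta = 0.3333, y = 0.1768 + 0.3333*(0.1768 + 0.3571) = 0.3547
  grad(y) = -3.0338, v = y - alpha*grad = 0.4988
  prox(v) = soft_thresh(0.4988, 0.0836) = 0.4152
Iteration 3: beta = 0.5, y = 0.4152 + 0.5*(0.4152 - 0.1768) = 0.5345
  grad(y) = -0.5175, v = y - alpha*grad = 0.559
  prox(v) = soft_thresh(0.559, 0.0836) = 0.4754
f(x_3) = 7*0.4754^2 - 8*0.4754 + 1.76*|0.4754| = -1.3844


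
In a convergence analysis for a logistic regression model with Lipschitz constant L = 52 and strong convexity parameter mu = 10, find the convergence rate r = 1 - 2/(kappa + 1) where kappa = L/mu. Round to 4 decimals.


Step 1: Compute the condition number.
kappa = L/mu = 52/10 = 5.2
Step 2: Compute the convergence rate.
r = 1 - 2/(kappa + 1) = 1 - 2*mu/(L + mu) = (L - mu)/(L + mu) = 42/62 = 0.6774


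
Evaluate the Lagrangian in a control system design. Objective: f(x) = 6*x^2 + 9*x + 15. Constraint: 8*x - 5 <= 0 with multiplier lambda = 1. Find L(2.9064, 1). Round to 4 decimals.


Step 1: Evaluate f(x).
f(2.9064) = 6*2.9064^2 + 9*2.9064 + 15 = 91.8406
Step 2: Evaluate g(x).
g(2.9064) = 8*2.9064 - 5 = 18.2512
Step 3: Compute Lagrangian.
L = 91.8406 + 1*18.2512 = 110.0918


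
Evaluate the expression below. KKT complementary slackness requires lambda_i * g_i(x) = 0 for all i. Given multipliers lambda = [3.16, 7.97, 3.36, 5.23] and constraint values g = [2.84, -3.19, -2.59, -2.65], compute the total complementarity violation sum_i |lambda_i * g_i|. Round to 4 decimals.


KKT complementary slackness check:
lambda_1 * g_1 = 3.16 * 2.84 = 8.9744
lambda_2 * g_2 = 7.97 * -3.19 = -25.4243
lambda_3 * g_3 = 3.36 * -2.59 = -8.7024
lambda_4 * g_4 = 5.23 * -2.65 = -13.8595
Total violation = 8.9744 + 25.4243 + 8.7024 + 13.8595 = 56.9606


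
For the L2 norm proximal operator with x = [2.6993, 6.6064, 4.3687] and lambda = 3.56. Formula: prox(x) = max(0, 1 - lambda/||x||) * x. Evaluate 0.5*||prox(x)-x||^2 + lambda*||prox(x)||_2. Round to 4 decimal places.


Step 1: Compute ||x||.
||x|| = 8.3676
Step 2: Compute scaling factor.
scale = max(0, 1 - 3.56/8.3676) = 0.5745
Step 3: prox(x) = [1.5509, 3.7957, 2.51]
||prox(x)|| = 4.8076
Step 4: Proximal objective.
0.5*||prox-x||^2 = 6.3368
lambda*||prox|| = 17.1151
Total = 23.4518


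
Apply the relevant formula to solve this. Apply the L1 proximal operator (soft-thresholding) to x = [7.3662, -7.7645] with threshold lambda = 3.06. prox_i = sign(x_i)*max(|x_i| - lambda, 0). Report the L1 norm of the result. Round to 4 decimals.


Soft-thresholding with lambda = 3.06:
prox(7.3662) = sign(7.3662)*max(|7.3662| - 3.06, 0) = 4.3062
prox(-7.7645) = sign(-7.7645)*max(|-7.7645| - 3.06, 0) = -4.7045
prox(x) = [4.3062, -4.7045]
||prox(x)||_1 = 4.3062 + 4.7045 = 9.0107


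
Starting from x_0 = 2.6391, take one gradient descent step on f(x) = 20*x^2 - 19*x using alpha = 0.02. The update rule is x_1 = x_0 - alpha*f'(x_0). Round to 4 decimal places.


We compute the gradient at x_0 and apply the update.
f'(x) = 40*x - 19
f'(2.6391) = 40*2.6391 - 19 = 86.564
x_1 = 2.6391 - 0.02*86.564 = 0.9078


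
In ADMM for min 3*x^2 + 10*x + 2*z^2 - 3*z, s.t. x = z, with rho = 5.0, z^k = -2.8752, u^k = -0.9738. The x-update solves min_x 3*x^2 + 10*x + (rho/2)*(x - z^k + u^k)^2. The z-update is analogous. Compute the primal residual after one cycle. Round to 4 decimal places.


ADMM iteration with rho = 5.0, z^k = -2.8752, u^k = -0.9738
Step 1: x-update.
Minimize 3*x^2 + 10*x + (5.0/2)*(x + 2.8752 - 0.9738)^2
FOC: (2*3 + 5.0)*x = -10 + 5.0*(-2.8752 + 0.9738)
x^{k+1} = -1.7734
Step 2: z-update.
Minimize 2*z^2 - 3*z + (5.0/2)*(-1.7734 - z - 0.9738)^2
FOC: (2*2 + 5.0)*z = 3 + 5.0*(-1.7734 - 0.9738)
z^{k+1} = -1.1929
Step 3: u-update.
u^{k+1} = -0.9738 - 1.7734 + 1.1929 = -1.5543
Step 4: Primal residual = |-1.7734 + 1.1929| = 0.5805


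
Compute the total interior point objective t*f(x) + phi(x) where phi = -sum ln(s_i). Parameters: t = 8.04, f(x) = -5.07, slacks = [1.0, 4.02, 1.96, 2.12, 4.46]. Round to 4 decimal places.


Step 1: Compute log-barrier.
ln values: [0.0, 1.3913, 0.6729, 0.7514, 1.4951]
phi = -(0.0 + 1.3913 + 0.6729 + 0.7514 + 1.4951) = -4.3108
Step 2: Compute augmented objective.
t*f(x) = 8.04*-5.07 = -40.7628
Total = -40.7628 - 4.3108 = -45.0736


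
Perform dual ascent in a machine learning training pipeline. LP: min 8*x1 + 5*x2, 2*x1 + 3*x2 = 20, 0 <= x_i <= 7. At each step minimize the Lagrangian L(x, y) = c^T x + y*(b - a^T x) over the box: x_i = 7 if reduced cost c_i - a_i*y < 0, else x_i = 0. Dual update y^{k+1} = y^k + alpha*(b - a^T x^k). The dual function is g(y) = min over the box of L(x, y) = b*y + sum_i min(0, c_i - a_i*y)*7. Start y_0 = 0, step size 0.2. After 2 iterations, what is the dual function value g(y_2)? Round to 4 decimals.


Dual ascent for LP: min 8*x1 + 5*x2, 2*x1 + 3*x2 = 20, 0 <= x_i <= 7
Step 1: y^k = 0.0, reduced costs: (8.0, 5.0)
  x^k = (0.0, 0.0), subgradient = b - a^T x = 20.0
  y^{k+1} = 0.0 + 0.2*20.0 = 4.0
Step 2: y^k = 4.0, reduced costs: (0.0, -7.0)
  x^k = (0.0, 7.0), subgradient = b - a^T x = -1.0
  y^{k+1} = 4.0 + 0.2*-1.0 = 3.8
Dual objective at y_2 = 3.8: reduced costs (0.4, -6.4), box minimizer x = (0.0, 7.0)
g(y_2) = b*y + (c1 - a1*y)*x1 + (c2 - a2*y)*x2 = 20*3.8 + 0.4*0.0 + (-6.4)*7.0 = 76.0 + 0.0 - 44.8 = 31.2


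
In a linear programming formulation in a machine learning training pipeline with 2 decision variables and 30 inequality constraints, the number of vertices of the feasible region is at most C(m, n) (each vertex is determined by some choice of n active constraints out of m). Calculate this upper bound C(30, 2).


Each vertex corresponds to some choice of n active constraints out of m, so the number of vertices is at most C(m, n) = m! / (n!(m-n)!).
m = 30, n = 2
Numerator: 30 * 29
Denominator: 2! = 2
C(30, 2) = 435


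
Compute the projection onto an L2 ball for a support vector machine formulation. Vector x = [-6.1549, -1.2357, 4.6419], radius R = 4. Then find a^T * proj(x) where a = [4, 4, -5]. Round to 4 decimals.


Step 1: Compute ||x|| (intermediates to 6 decimals).
||x|| = sqrt((-6.1549)^2 + (-1.2357)^2 + 4.6419^2) = 7.807495
Step 2: Project.
Since ||x|| > R, scale = R/||x|| = 4/7.807495 = 0.512328, proj(x) = scale * x
proj(x) = [-3.153328, -0.633084, 2.378175]
Step 3: Dot product.
a^T * proj(x) = 4*(-3.153328) + 4*(-0.633084) - 5*2.378175 = -27.0365


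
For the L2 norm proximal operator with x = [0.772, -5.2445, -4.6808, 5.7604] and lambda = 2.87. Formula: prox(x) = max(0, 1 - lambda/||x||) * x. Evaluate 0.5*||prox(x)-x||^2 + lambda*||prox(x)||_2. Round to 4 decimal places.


Step 1: Compute ||x||.
||x|| = 9.121
Step 2: Compute scaling factor.
scale = max(0, 1 - 2.87/9.121) = 0.6853
Step 3: prox(x) = [0.5291, -3.5943, -3.2079, 3.9478]
||prox(x)|| = 6.251
Step 4: Proximal objective.
0.5*||prox-x||^2 = 4.1185
lambda*||prox|| = 17.9404
Total = 22.0589


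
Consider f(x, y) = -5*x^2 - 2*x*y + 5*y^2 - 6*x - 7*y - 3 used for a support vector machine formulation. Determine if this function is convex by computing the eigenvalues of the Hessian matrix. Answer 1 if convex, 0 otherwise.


The Hessian of f(x,y) = -5*x^2 - 2*x*y + 5*y^2 - 6*x - 7*y - 3 is:
H = [[-10, -2], [-2, 10]]
Trace = -10 + 10 = 0
Determinant = -10*10 - (-2)^2 = -104
Discriminant = (0)^2 - 4*-104 = 416.0
Eigenvalues: lambda_1 = -10.198, lambda_2 = 10.198
The function is not convex.

0


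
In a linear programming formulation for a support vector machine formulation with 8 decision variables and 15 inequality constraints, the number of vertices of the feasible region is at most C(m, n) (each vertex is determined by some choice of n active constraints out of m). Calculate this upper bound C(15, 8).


Each vertex corresponds to some choice of n active constraints out of m, so the number of vertices is at most C(m, n) = m! / (n!(m-n)!).
m = 15, n = 8
Numerator: 15 * 14 * 13 * 12 * 11 * 10 * 9 * 8
Denominator: 8! = 40320
C(15, 8) = 6435


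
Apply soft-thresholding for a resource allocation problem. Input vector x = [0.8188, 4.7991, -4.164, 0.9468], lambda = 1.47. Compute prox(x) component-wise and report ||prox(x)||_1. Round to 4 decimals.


Soft-thresholding with lambda = 1.47:
prox(0.8188) = sign(0.8188)*max(|0.8188| - 1.47, 0) = 0.0
prox(4.7991) = sign(4.7991)*max(|4.7991| - 1.47, 0) = 3.3291
prox(-4.164) = sign(-4.164)*max(|-4.164| - 1.47, 0) = -2.694
prox(0.9468) = sign(0.9468)*max(|0.9468| - 1.47, 0) = 0.0
prox(x) = [0.0, 3.3291, -2.694, 0.0]
||prox(x)||_1 = 0.0 + 3.3291 + 2.694 + 0.0 = 6.0231


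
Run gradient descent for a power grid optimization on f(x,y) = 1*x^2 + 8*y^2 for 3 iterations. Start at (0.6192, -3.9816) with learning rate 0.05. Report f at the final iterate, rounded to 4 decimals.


Gradient descent on f(x,y) = 1*x^2 + 8*y^2.
Starting point: (0.6192, -3.9816), alpha = 0.05
Step 1: grad_x = 2*1*0.6192 = 1.2384, grad_y = 2*8*-3.9816 = -63.7056
  x_1 = 0.6192 - 0.05*1.2384 = 0.5573
  y_1 = -3.9816 - 0.05*-63.7056 = -0.7963
Step 2: grad_x = 2*1*0.5573 = 1.1146, grad_y = 2*8*-0.7963 = -12.7411
  x_2 = 0.5573 - 0.05*1.1146 = 0.5016
  y_2 = -0.7963 - 0.05*-12.7411 = -0.1593
Step 3: grad_x = 2*1*0.5016 = 1.0031, grad_y = 2*8*-0.1593 = -2.5482
  x_3 = 0.5016 - 0.05*1.0031 = 0.4514
  y_3 = -0.1593 - 0.05*-2.5482 = -0.0319
f(0.4514, -0.0319) = 1*0.4514^2 + 8*(-0.0319)^2 = 0.2119


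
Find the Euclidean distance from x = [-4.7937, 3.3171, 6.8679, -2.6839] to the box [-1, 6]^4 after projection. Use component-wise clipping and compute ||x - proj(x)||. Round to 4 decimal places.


Project each component onto [-1, 6].
clip(-4.7937) = -1.0, clip(3.3171) = 3.3171, clip(6.8679) = 6.0, clip(-2.6839) = -1.0
Projection = [-1.0, 3.3171, 6.0, -1.0]
Squared diffs: [14.3922, 0.0, 0.7533, 2.8355]
Distance = sqrt(17.981) = 4.2404


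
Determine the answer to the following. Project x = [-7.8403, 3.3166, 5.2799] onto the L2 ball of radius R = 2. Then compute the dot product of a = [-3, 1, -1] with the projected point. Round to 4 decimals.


Step 1: Compute ||x|| (intermediates to 6 decimals).
||x|| = sqrt((-7.8403)^2 + 3.3166^2 + 5.2799^2) = 10.017359
Step 2: Project.
Since ||x|| > R, scale = R/||x|| = 2/10.017359 = 0.199653, proj(x) = scale * x
proj(x) = [-1.565339, 0.662169, 1.054148]
Step 3: Dot product.
a^T * proj(x) = -3*(-1.565339) + 1*0.662169 - 1*1.054148 = 4.304


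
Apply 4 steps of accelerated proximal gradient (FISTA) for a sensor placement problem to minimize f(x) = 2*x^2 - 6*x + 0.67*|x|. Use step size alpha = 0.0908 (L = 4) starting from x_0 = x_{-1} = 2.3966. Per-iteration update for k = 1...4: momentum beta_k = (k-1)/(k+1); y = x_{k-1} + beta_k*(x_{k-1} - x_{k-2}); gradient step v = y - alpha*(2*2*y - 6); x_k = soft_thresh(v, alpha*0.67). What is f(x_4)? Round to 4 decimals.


FISTA on f(x) = 2*x^2 - 6*x + 0.67*|x|
L = 4, alpha = 0.0908
Iteration 1: beta = 0.0, y = 2.3966 + 0.0*(2.3966 - 2.3966) = 2.3966
  grad(y) = 3.5864, v = y - alpha*grad = 2.071
  prox(v) = soft_thresh(2.071, 0.0608) = 2.0101
Iteration 2: beta = 0.3333, y = 2.0101 + 0.3333*(2.0101 - 2.3966) = 1.8813
  grad(y) = 1.5252, v = y - alpha*grad = 1.7428
  prox(v) = soft_thresh(1.7428, 0.0608) = 1.682
Iteration 3: beta = 0.5, y = 1.682 + 0.5*(1.682 - 2.0101) = 1.5179
  grad(y) = 0.0716, v = y - alpha*grad = 1.5114
  prox(v) = soft_thresh(1.5114, 0.0608) = 1.4506
Iteration 4: beta = 0.6, y = 1.4506 + 0.6*(1.4506 - 1.682) = 1.3117
  grad(y) = -0.7531, v = y - alpha*grad = 1.3801
  prox(v) = soft_thresh(1.3801, 0.0608) = 1.3193
f(x_4) = 2*1.3193^2 - 6*1.3193 + 0.67*|1.3193| = -3.5508


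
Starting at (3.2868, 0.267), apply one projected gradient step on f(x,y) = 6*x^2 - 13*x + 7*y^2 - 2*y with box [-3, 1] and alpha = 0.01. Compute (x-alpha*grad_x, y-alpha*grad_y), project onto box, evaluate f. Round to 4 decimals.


Step 1: Compute gradient at (3.2868, 0.267).
grad_x = 2*6*3.2868 - 13 = 26.4416
grad_y = 2*7*0.267 - 2 = 1.738
Step 2: Gradient step.
x_raw = 3.2868 - 0.01*26.4416 = 3.0224
y_raw = 0.267 - 0.01*1.738 = 0.2496
Step 3: Project onto [-3, 1].
x_proj = clip(3.0224) = 1.0
y_proj = clip(0.2496) = 0.2496
Step 4: Evaluate f.
f(1.0, 0.2496) = -7.0631


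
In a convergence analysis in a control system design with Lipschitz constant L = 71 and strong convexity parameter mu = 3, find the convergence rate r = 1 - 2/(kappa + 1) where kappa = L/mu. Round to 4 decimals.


Step 1: Compute the condition number.
kappa = L/mu = 71/3 = 23.6667
Step 2: Compute the convergence rate.
r = 1 - 2/(kappa + 1) = 1 - 2*mu/(L + mu) = (L - mu)/(L + mu) = 68/74 = 0.9189


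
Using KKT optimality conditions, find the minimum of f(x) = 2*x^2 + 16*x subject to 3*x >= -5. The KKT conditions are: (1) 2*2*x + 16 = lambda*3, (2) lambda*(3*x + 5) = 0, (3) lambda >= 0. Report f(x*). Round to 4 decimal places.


Step 1: Try lambda = 0 (constraint inactive).
x_unc = -16/(2*2) = -4.0
Check: 3*-4.0 = -12.0 < -5 -- violated!
Step 2: Constraint must be active: 3*x = -5
x* = -5/3 = -1.6667 (rounded; the exact value -5/3 is used below)
lambda = (2*2*(-5/3) + 16)/3 = 3.1111
Step 3: Compute optimal value.
f(x*) = 2*(-5/3)^2 + 16*(-5/3) = -21.1111


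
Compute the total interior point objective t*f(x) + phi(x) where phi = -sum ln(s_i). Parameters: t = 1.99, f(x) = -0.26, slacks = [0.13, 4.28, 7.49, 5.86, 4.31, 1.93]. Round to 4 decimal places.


Step 1: Compute log-barrier.
ln values: [-2.0402, 1.454, 2.0136, 1.7681, 1.4609, 0.6575]
phi = -(-2.0402 + 1.454 + 2.0136 + 1.7681 + 1.4609 + 0.6575) = -5.3139
Step 2: Compute augmented objective.
t*f(x) = 1.99*-0.26 = -0.5174
Total = -0.5174 - 5.3139 = -5.8313


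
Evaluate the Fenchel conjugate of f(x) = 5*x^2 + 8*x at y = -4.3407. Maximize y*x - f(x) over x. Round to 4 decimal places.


f*(y) = sup_x {y*x - a*x^2 - b*x} = sup_x {(y-b)*x - a*x^2}
FOC: (y - b) - 2a*x = 0 => x* = (y - b)/(2a)
x* = (-4.3407 - 8)/(2*5) = -1.2341
f*(-4.3407) = (y-b)^2/(4a) = (-4.3407 - 8)^2/(4*5)
= 152.2929/20 = 7.6146


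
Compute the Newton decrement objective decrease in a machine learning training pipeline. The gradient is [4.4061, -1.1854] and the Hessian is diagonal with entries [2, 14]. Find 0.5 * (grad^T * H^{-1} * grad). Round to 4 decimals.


Step 1: H is diagonal, so H^(-1) * g = [2.2031, -0.0847].
Step 2: g^T H^(-1) g = sum_i g_i^2 / H_ii
  = (4.4061)^2/2 + (-1.1854)^2/14
  = 9.7069 + 0.1004 = 9.8072
Step 3: Objective decrease = 0.5 * g^T H^(-1) g = 4.9036


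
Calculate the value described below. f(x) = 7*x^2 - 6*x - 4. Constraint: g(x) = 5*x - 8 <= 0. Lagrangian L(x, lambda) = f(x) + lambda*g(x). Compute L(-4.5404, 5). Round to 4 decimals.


Step 1: Evaluate f(x).
f(-4.5404) = 7*(-4.5404)^2 - 6*(-4.5404) - 4 = 167.549
Step 2: Evaluate g(x).
g(-4.5404) = 5*-4.5404 - 8 = -30.702
Step 3: Compute Lagrangian.
L = 167.549 + 5*-30.702 = 14.039


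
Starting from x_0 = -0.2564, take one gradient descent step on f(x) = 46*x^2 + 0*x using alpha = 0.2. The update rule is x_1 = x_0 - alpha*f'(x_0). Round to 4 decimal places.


We compute the gradient at x_0 and apply the update.
f'(x) = 92*x + 0
f'(-0.2564) = 92*-0.2564 + 0 = -23.5888
x_1 = -0.2564 - 0.2*-23.5888 = 4.4614


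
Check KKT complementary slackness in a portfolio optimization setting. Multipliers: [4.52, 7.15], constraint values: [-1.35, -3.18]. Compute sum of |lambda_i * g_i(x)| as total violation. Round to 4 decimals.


KKT complementary slackness check:
lambda_1 * g_1 = 4.52 * -1.35 = -6.102
lambda_2 * g_2 = 7.15 * -3.18 = -22.737
Total violation = 6.102 + 22.737 = 28.839


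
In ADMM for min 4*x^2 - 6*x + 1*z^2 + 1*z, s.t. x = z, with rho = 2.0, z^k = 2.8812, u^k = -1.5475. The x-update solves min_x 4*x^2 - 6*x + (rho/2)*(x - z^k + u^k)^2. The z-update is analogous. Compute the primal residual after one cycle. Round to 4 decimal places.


ADMM iteration with rho = 2.0, z^k = 2.8812, u^k = -1.5475
Step 1: x-update.
Minimize 4*x^2 - 6*x + (2.0/2)*(x - 2.8812 - 1.5475)^2
FOC: (2*4 + 2.0)*x = 6 + 2.0*(2.8812 + 1.5475)
x^{k+1} = 1.4857
Step 2: z-update.
Minimize 1*z^2 + 1*z + (2.0/2)*(1.4857 - z - 1.5475)^2
FOC: (2*1 + 2.0)*z = -1 + 2.0*(1.4857 - 1.5475)
z^{k+1} = -0.2809
Step 3: u-update.
u^{k+1} = -1.5475 + 1.4857 + 0.2809 = 0.2191
Step 4: Primal residual = |1.4857 + 0.2809| = 1.7666


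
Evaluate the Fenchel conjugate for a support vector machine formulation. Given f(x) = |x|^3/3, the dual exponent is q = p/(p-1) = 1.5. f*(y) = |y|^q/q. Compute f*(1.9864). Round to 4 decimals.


The conjugate exponent q satisfies 1/p + 1/q = 1.
p = 3, so q = 3/(3 - 1) = 1.5
|y|^q = 1.9864^1.5 = 2.7996
f*(1.9864) = 2.7996 / 1.5 = 1.8664


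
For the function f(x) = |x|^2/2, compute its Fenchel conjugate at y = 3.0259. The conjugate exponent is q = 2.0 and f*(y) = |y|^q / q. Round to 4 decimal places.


The conjugate exponent q satisfies 1/p + 1/q = 1.
p = 2, so q = 2/(2 - 1) = 2.0
|y|^q = 3.0259^2.0 = 9.1561
f*(3.0259) = 9.1561 / 2.0 = 4.578


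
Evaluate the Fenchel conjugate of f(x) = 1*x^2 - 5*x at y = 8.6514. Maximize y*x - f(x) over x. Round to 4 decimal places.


f*(y) = sup_x {y*x - a*x^2 - b*x} = sup_x {(y-b)*x - a*x^2}
FOC: (y - b) - 2a*x = 0 => x* = (y - b)/(2a)
x* = (8.6514 + 5)/(2*1) = 6.8257
f*(8.6514) = (y-b)^2/(4a) = (8.6514 + 5)^2/(4*1)
= 186.3607/4 = 46.5902


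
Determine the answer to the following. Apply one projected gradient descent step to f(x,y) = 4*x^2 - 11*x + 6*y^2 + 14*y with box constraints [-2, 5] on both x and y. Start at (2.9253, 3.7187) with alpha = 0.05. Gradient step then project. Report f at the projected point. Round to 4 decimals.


Step 1: Compute gradient at (2.9253, 3.7187).
grad_x = 2*4*2.9253 - 11 = 12.4024
grad_y = 2*6*3.7187 + 14 = 58.6244
Step 2: Gradient step.
x_raw = 2.9253 - 0.05*12.4024 = 2.3052
y_raw = 3.7187 - 0.05*58.6244 = 0.7875
Step 3: Project onto [-2, 5].
x_proj = clip(2.3052) = 2.3052
y_proj = clip(0.7875) = 0.7875
Step 4: Evaluate f.
f(2.3052, 0.7875) = 10.6439


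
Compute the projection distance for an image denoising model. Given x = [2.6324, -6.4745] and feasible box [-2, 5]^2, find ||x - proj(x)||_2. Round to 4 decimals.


Project each component onto [-2, 5].
clip(2.6324) = 2.6324, clip(-6.4745) = -2.0
Projection = [2.6324, -2.0]
Squared diffs: [0.0, 20.0212]
Distance = sqrt(20.0212) = 4.4745


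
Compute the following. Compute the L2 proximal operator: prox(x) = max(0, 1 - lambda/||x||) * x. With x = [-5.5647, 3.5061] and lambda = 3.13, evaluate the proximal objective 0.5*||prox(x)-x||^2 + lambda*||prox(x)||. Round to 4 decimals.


Step 1: Compute ||x||.
||x|| = 6.5771
Step 2: Compute scaling factor.
scale = max(0, 1 - 3.13/6.5771) = 0.5241
Step 3: prox(x) = [-2.9165, 1.8376]
||prox(x)|| = 3.4471
Step 4: Proximal objective.
0.5*||prox-x||^2 = 4.8985
lambda*||prox|| = 10.7894
Total = 15.688


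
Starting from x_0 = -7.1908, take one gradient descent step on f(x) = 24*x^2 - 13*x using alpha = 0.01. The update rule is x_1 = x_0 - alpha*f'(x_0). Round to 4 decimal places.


We compute the gradient at x_0 and apply the update.
f'(x) = 48*x - 13
f'(-7.1908) = 48*-7.1908 - 13 = -358.1584
x_1 = -7.1908 - 0.01*-358.1584 = -3.6092


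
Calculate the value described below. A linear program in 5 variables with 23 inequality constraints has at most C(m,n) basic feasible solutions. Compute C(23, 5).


Each vertex corresponds to some choice of n active constraints out of m, so the number of vertices is at most C(m, n) = m! / (n!(m-n)!).
m = 23, n = 5
Numerator: 23 * 22 * 21 * 20 * 19
Denominator: 5! = 120
C(23, 5) = 33649


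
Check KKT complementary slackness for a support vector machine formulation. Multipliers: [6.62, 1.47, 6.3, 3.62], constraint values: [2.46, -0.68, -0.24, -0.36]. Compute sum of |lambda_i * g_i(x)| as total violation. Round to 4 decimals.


KKT complementary slackness check:
lambda_1 * g_1 = 6.62 * 2.46 = 16.2852
lambda_2 * g_2 = 1.47 * -0.68 = -0.9996
lambda_3 * g_3 = 6.3 * -0.24 = -1.512
lambda_4 * g_4 = 3.62 * -0.36 = -1.3032
Total violation = 16.2852 + 0.9996 + 1.512 + 1.3032 = 20.1


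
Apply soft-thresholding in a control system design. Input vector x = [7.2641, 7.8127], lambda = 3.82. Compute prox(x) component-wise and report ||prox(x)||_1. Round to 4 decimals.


Soft-thresholding with lambda = 3.82:
prox(7.2641) = sign(7.2641)*max(|7.2641| - 3.82, 0) = 3.4441
prox(7.8127) = sign(7.8127)*max(|7.8127| - 3.82, 0) = 3.9927
prox(x) = [3.4441, 3.9927]
||prox(x)||_1 = 3.4441 + 3.9927 = 7.4368


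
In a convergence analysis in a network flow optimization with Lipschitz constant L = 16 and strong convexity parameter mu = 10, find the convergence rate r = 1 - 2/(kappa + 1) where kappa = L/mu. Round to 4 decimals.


Step 1: Compute the condition number.
kappa = L/mu = 16/10 = 1.6
Step 2: Compute the convergence rate.
r = 1 - 2/(kappa + 1) = 1 - 2*mu/(L + mu) = (L - mu)/(L + mu) = 6/26 = 0.2308


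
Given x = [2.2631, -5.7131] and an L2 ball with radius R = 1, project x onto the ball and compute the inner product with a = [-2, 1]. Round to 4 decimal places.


Step 1: Compute ||x|| (intermediates to 6 decimals).
||x|| = sqrt(2.2631^2 + (-5.7131)^2) = 6.145009
Step 2: Project.
Since ||x|| > R, scale = R/||x|| = 1/6.145009 = 0.162734, proj(x) = scale * x
proj(x) = [0.368283, -0.929716]
Step 3: Dot product.
a^T * proj(x) = -2*0.368283 + 1*(-0.929716) = -1.6663


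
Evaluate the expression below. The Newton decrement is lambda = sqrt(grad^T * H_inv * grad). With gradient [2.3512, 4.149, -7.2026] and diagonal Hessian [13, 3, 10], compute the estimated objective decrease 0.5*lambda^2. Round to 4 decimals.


Step 1: H is diagonal, so H^(-1) * g = [0.1809, 1.383, -0.7203].
Step 2: g^T H^(-1) g = sum_i g_i^2 / H_ii
  = (2.3512)^2/13 + (4.149)^2/3 + (-7.2026)^2/10
  = 0.4252 + 5.7381 + 5.1877 = 11.3511
Step 3: Objective decrease = 0.5 * g^T H^(-1) g = 5.6755


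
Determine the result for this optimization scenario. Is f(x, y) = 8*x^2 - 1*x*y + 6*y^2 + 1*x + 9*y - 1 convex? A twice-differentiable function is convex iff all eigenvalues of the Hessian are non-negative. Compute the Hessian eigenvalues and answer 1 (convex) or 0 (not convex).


The Hessian of f(x,y) = 8*x^2 - 1*x*y + 6*y^2 + 1*x + 9*y - 1 is:
H = [[16, -1], [-1, 12]]
Trace = 16 + 12 = 28
Determinant = 16*12 - (-1)^2 = 191
Discriminant = (28)^2 - 4*191 = 20.0
Eigenvalues: lambda_1 = 11.7639, lambda_2 = 16.2361
The function is convex.

1


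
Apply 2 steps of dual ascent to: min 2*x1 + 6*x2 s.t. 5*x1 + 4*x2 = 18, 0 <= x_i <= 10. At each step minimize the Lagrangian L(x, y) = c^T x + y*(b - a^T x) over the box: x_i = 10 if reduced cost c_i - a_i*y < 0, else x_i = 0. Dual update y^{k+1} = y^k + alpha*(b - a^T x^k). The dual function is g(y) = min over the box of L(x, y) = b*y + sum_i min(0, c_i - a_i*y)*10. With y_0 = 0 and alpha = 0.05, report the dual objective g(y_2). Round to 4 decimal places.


Dual ascent for LP: min 2*x1 + 6*x2, 5*x1 + 4*x2 = 18, 0 <= x_i <= 10
Step 1: y^k = 0.0, reduced costs: (2.0, 6.0)
  x^k = (0.0, 0.0), subgradient = b - a^T x = 18.0
  y^{k+1} = 0.0 + 0.05*18.0 = 0.9
Step 2: y^k = 0.9, reduced costs: (-2.5, 2.4)
  x^k = (10.0, 0.0), subgradient = b - a^T x = -32.0
  y^{k+1} = 0.9 + 0.05*-32.0 = -0.7
Dual objective at y_2 = -0.7: reduced costs (5.5, 8.8), box minimizer x = (0.0, 0.0)
g(y_2) = b*y + (c1 - a1*y)*x1 + (c2 - a2*y)*x2 = 18*(-0.7) + 5.5*0.0 + 8.8*0.0 = -12.6 + 0.0 + 0.0 = -12.6


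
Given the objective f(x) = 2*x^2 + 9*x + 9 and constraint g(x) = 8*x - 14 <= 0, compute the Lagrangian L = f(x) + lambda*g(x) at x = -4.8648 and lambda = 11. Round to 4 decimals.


Step 1: Evaluate f(x).
f(-4.8648) = 2*(-4.8648)^2 + 9*(-4.8648) + 9 = 12.5494
Step 2: Evaluate g(x).
g(-4.8648) = 8*-4.8648 - 14 = -52.9184
Step 3: Compute Lagrangian.
L = 12.5494 + 11*-52.9184 = -569.553


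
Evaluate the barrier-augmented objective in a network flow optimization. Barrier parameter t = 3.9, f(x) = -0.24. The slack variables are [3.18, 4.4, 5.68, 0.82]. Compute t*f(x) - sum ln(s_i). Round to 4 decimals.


Step 1: Compute log-barrier.
ln values: [1.1569, 1.4816, 1.737, -0.1985]
phi = -(1.1569 + 1.4816 + 1.737 - 0.1985) = -4.177
Step 2: Compute augmented objective.
t*f(x) = 3.9*-0.24 = -0.936
Total = -0.936 - 4.177 = -5.113


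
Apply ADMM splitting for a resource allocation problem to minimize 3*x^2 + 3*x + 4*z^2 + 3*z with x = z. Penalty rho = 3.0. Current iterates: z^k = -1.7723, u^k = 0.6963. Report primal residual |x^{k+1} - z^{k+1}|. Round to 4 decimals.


ADMM iteration with rho = 3.0, z^k = -1.7723, u^k = 0.6963
Step 1: x-update.
Minimize 3*x^2 + 3*x + (3.0/2)*(x + 1.7723 + 0.6963)^2
FOC: (2*3 + 3.0)*x = -3 + 3.0*(-1.7723 - 0.6963)
x^{k+1} = -1.1562
Step 2: z-update.
Minimize 4*z^2 + 3*z + (3.0/2)*(-1.1562 - z + 0.6963)^2
FOC: (2*4 + 3.0)*z = -3 + 3.0*(-1.1562 + 0.6963)
z^{k+1} = -0.3982
Step 3: u-update.
u^{k+1} = 0.6963 - 1.1562 + 0.3982 = -0.0617
Step 4: Primal residual = |-1.1562 + 0.3982| = 0.758


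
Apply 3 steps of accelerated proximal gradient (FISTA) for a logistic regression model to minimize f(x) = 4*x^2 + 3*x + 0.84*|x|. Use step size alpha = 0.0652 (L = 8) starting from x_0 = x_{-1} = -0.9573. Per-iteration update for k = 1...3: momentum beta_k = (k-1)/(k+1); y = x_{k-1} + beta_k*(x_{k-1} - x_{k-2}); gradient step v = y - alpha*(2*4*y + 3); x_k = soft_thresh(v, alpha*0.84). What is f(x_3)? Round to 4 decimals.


FISTA on f(x) = 4*x^2 + 3*x + 0.84*|x|
L = 8, alpha = 0.0652
Iteration 1: beta = 0.0, y = -0.9573 + 0.0*(-0.9573 + 0.9573) = -0.9573
  grad(y) = -4.6584, v = y - alpha*grad = -0.6536
  prox(v) = soft_thresh(-0.6536, 0.0548) = -0.5988
Iteration 2: beta = 0.3333, y = -0.5988 + 0.3333*(-0.5988 + 0.9573) = -0.4793
  grad(y) = -0.8344, v = y - alpha*grad = -0.4249
  prox(v) = soft_thresh(-0.4249, 0.0548) = -0.3701
Iteration 3: beta = 0.5, y = -0.3701 + 0.5*(-0.3701 + 0.5988) = -0.2558
  grad(y) = 0.9536, v = y - alpha*grad = -0.318
  prox(v) = soft_thresh(-0.318, 0.0548) = -0.2632
f(x_3) = 4*(-0.2632)^2 + 3*(-0.2632) + 0.84*|-0.2632| = -0.2914


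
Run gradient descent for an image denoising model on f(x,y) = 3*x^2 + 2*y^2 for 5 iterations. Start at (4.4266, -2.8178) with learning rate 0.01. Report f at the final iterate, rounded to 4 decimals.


Gradient descent on f(x,y) = 3*x^2 + 2*y^2.
Starting point: (4.4266, -2.8178), alpha = 0.01
Step 1: grad_x = 2*3*4.4266 = 26.5596, grad_y = 2*2*-2.8178 = -11.2712
  x_1 = 4.4266 - 0.01*26.5596 = 4.161
  y_1 = -2.8178 - 0.01*-11.2712 = -2.7051
Step 2: grad_x = 2*3*4.161 = 24.966, grad_y = 2*2*-2.7051 = -10.8204
  x_2 = 4.161 - 0.01*24.966 = 3.9113
  y_2 = -2.7051 - 0.01*-10.8204 = -2.5969
Step 3: grad_x = 2*3*3.9113 = 23.4681, grad_y = 2*2*-2.5969 = -10.3875
  x_3 = 3.9113 - 0.01*23.4681 = 3.6767
  y_3 = -2.5969 - 0.01*-10.3875 = -2.493
Step 4: grad_x = 2*3*3.6767 = 22.06, grad_y = 2*2*-2.493 = -9.972
  x_4 = 3.6767 - 0.01*22.06 = 3.4561
  y_4 = -2.493 - 0.01*-9.972 = -2.3933
Step 5: grad_x = 2*3*3.4561 = 20.7364, grad_y = 2*2*-2.3933 = -9.5732
  x_5 = 3.4561 - 0.01*20.7364 = 3.2487
  y_5 = -2.3933 - 0.01*-9.5732 = -2.2976
f(3.2487, -2.2976) = 3*3.2487^2 + 2*(-2.2976)^2 = 42.2197


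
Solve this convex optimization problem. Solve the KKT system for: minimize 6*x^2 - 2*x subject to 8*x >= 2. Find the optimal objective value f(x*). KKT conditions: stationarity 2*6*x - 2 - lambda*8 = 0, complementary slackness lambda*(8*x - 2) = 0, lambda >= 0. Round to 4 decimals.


Step 1: Try lambda = 0 (constraint inactive).
x_unc = 2/(2*6) = 0.1667
Check: 8*0.1667 = 1.3336 < 2 -- violated!
Step 2: Constraint must be active: 8*x = 2
x* = 2/8 = 0.25
lambda = (2*6*0.25 - 2)/8 = 0.125
Step 3: Compute optimal value.
f(x*) = 6*0.25^2 - 2*0.25 = -0.125


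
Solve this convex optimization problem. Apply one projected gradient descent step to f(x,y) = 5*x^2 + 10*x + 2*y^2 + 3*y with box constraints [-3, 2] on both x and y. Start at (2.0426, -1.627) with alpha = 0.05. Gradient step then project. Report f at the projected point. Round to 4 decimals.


Step 1: Compute gradient at (2.0426, -1.627).
grad_x = 2*5*2.0426 + 10 = 30.426
grad_y = 2*2*-1.627 + 3 = -3.508
Step 2: Gradient step.
x_raw = 2.0426 - 0.05*30.426 = 0.5213
y_raw = -1.627 - 0.05*-3.508 = -1.4516
Step 3: Project onto [-3, 2].
x_proj = clip(0.5213) = 0.5213
y_proj = clip(-1.4516) = -1.4516
Step 4: Evaluate f.
f(0.5213, -1.4516) = 6.4313


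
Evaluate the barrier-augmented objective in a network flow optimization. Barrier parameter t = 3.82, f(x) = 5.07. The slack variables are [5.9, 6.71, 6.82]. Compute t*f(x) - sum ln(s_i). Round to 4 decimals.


Step 1: Compute log-barrier.
ln values: [1.775, 1.9036, 1.9199]
phi = -(1.775 + 1.9036 + 1.9199) = -5.5984
Step 2: Compute augmented objective.
t*f(x) = 3.82*5.07 = 19.3674
Total = 19.3674 - 5.5984 = 13.769


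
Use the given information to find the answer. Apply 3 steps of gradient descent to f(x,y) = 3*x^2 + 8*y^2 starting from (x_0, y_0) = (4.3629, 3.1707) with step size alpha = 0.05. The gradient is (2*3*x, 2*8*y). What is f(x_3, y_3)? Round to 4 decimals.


Gradient descent on f(x,y) = 3*x^2 + 8*y^2.
Starting point: (4.3629, 3.1707), alpha = 0.05
Step 1: grad_x = 2*3*4.3629 = 26.1774, grad_y = 2*8*3.1707 = 50.7312
  x_1 = 4.3629 - 0.05*26.1774 = 3.054
  y_1 = 3.1707 - 0.05*50.7312 = 0.6341
Step 2: grad_x = 2*3*3.054 = 18.3242, grad_y = 2*8*0.6341 = 10.1462
  x_2 = 3.054 - 0.05*18.3242 = 2.1378
  y_2 = 0.6341 - 0.05*10.1462 = 0.1268
Step 3: grad_x = 2*3*2.1378 = 12.8269, grad_y = 2*8*0.1268 = 2.0292
  x_3 = 2.1378 - 0.05*12.8269 = 1.4965
  y_3 = 0.1268 - 0.05*2.0292 = 0.0254
f(1.4965, 0.0254) = 3*1.4965^2 + 8*0.0254^2 = 6.7235


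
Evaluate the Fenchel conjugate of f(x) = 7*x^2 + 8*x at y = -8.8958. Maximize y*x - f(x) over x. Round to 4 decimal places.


f*(y) = sup_x {y*x - a*x^2 - b*x} = sup_x {(y-b)*x - a*x^2}
FOC: (y - b) - 2a*x = 0 => x* = (y - b)/(2a)
x* = (-8.8958 - 8)/(2*7) = -1.2068
f*(-8.8958) = (y-b)^2/(4a) = (-8.8958 - 8)^2/(4*7)
= 285.4681/28 = 10.1953


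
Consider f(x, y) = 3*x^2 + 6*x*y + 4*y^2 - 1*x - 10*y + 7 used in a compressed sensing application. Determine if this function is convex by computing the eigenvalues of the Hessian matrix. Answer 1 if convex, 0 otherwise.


The Hessian of f(x,y) = 3*x^2 + 6*x*y + 4*y^2 - 1*x - 10*y + 7 is:
H = [[6, 6], [6, 8]]
Trace = 6 + 8 = 14
Determinant = 6*8 - (6)^2 = 12
Discriminant = (14)^2 - 4*12 = 148.0
Eigenvalues: lambda_1 = 0.9172, lambda_2 = 13.0828
The function is convex.

1


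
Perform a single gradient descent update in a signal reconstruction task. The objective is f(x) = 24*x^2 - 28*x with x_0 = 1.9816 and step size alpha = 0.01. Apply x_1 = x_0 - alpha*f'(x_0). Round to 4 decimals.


We compute the gradient at x_0 and apply the update.
f'(x) = 48*x - 28
f'(1.9816) = 48*1.9816 - 28 = 67.1168
x_1 = 1.9816 - 0.01*67.1168 = 1.3104


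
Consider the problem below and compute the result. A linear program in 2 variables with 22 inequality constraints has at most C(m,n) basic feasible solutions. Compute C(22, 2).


Each vertex corresponds to some choice of n active constraints out of m, so the number of vertices is at most C(m, n) = m! / (n!(m-n)!).
m = 22, n = 2
Numerator: 22 * 21
Denominator: 2! = 2
C(22, 2) = 231


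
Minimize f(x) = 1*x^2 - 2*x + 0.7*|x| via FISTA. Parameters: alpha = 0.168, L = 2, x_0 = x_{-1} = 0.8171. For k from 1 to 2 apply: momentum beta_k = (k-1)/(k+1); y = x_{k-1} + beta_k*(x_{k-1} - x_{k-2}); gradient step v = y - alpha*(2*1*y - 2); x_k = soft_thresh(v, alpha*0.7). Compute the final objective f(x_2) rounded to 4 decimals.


FISTA on f(x) = 1*x^2 - 2*x + 0.7*|x|
L = 2, alpha = 0.168
Iteration 1: beta = 0.0, y = 0.8171 + 0.0*(0.8171 - 0.8171) = 0.8171
  grad(y) = -0.3658, v = y - alpha*grad = 0.8786
  prox(v) = soft_thresh(0.8786, 0.1176) = 0.761
Iteration 2: beta = 0.3333, y = 0.761 + 0.3333*(0.761 - 0.8171) = 0.7422
  grad(y) = -0.5155, v = y - alpha*grad = 0.8288
  prox(v) = soft_thresh(0.8288, 0.1176) = 0.7112
f(x_2) = 1*0.7112^2 - 2*0.7112 + 0.7*|0.7112| = -0.4187


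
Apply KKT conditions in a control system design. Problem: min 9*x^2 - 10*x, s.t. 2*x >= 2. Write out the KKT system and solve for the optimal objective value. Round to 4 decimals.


Step 1: Try lambda = 0 (constraint inactive).
x_unc = 10/(2*9) = 0.5556
Check: 2*0.5556 = 1.1112 < 2 -- violated!
Step 2: Constraint must be active: 2*x = 2
x* = 2/2 = 1.0
lambda = (2*9*1.0 - 10)/2 = 4.0
Step 3: Compute optimal value.
f(x*) = 9*1.0^2 - 10*1.0 = -1.0


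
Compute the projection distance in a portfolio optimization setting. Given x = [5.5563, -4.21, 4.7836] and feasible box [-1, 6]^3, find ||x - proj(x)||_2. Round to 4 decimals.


Project each component onto [-1, 6].
clip(5.5563) = 5.5563, clip(-4.21) = -1.0, clip(4.7836) = 4.7836
Projection = [5.5563, -1.0, 4.7836]
Squared diffs: [0.0, 10.3041, 0.0]
Distance = sqrt(10.3041) = 3.21


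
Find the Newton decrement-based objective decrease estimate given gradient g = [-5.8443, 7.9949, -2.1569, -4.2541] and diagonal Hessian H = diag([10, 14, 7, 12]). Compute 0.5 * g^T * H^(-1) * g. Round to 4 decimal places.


Step 1: H is diagonal, so H^(-1) * g = [-0.5844, 0.5711, -0.3081, -0.3545].
Step 2: g^T H^(-1) g = sum_i g_i^2 / H_ii
  = (-5.8443)^2/10 + (7.9949)^2/14 + (-2.1569)^2/7 + (-4.2541)^2/12
  = 3.4156 + 4.5656 + 0.6646 + 1.5081 = 10.1539
Step 3: Objective decrease = 0.5 * g^T H^(-1) g = 5.077


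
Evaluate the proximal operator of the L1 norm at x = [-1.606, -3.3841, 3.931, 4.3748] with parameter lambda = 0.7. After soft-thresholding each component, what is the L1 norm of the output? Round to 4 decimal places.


Soft-thresholding with lambda = 0.7:
prox(-1.606) = sign(-1.606)*max(|-1.606| - 0.7, 0) = -0.906
prox(-3.3841) = sign(-3.3841)*max(|-3.3841| - 0.7, 0) = -2.6841
prox(3.931) = sign(3.931)*max(|3.931| - 0.7, 0) = 3.231
prox(4.3748) = sign(4.3748)*max(|4.3748| - 0.7, 0) = 3.6748
prox(x) = [-0.906, -2.6841, 3.231, 3.6748]
||prox(x)||_1 = 0.906 + 2.6841 + 3.231 + 3.6748 = 10.4959


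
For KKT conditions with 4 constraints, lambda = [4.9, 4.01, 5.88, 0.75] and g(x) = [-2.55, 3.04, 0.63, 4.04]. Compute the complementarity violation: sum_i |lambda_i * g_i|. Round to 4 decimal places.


KKT complementary slackness check:
lambda_1 * g_1 = 4.9 * -2.55 = -12.495
lambda_2 * g_2 = 4.01 * 3.04 = 12.1904
lambda_3 * g_3 = 5.88 * 0.63 = 3.7044
lambda_4 * g_4 = 0.75 * 4.04 = 3.03
Total violation = 12.495 + 12.1904 + 3.7044 + 3.03 = 31.4198


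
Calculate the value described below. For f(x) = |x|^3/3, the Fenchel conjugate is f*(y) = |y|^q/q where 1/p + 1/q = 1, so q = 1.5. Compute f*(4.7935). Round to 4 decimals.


The conjugate exponent q satisfies 1/p + 1/q = 1.
p = 3, so q = 3/(3 - 1) = 1.5
|y|^q = 4.7935^1.5 = 10.4949
f*(4.7935) = 10.4949 / 1.5 = 6.9966


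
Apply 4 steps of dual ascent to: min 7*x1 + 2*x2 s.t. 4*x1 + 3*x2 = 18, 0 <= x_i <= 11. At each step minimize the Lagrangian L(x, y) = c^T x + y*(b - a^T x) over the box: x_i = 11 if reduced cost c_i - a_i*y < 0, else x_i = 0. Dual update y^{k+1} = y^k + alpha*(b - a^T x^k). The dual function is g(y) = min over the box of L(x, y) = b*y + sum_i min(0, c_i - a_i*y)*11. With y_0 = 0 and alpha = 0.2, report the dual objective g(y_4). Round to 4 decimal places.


Dual ascent for LP: min 7*x1 + 2*x2, 4*x1 + 3*x2 = 18, 0 <= x_i <= 11
Step 1: y^k = 0.0, reduced costs: (7.0, 2.0)
  x^k = (0.0, 0.0), subgradient = b - a^T x = 18.0
  y^{k+1} = 0.0 + 0.2*18.0 = 3.6
Step 2: y^k = 3.6, reduced costs: (-7.4, -8.8)
  x^k = (11.0, 11.0), subgradient = b - a^T x = -59.0
  y^{k+1} = 3.6 + 0.2*-59.0 = -8.2
Step 3: y^k = -8.2, reduced costs: (39.8, 26.6)
  x^k = (0.0, 0.0), subgradient = b - a^T x = 18.0
  y^{k+1} = -8.2 + 0.2*18.0 = -4.6
Step 4: y^k = -4.6, reduced costs: (25.4, 15.8)
  x^k = (0.0, 0.0), subgradient = b - a^T x = 18.0
  y^{k+1} = -4.6 + 0.2*18.0 = -1.0
Dual objective at y_4 = -1.0: reduced costs (11.0, 5.0), box minimizer x = (0.0, 0.0)
g(y_4) = b*y + (c1 - a1*y)*x1 + (c2 - a2*y)*x2 = 18*(-1.0) + 11.0*0.0 + 5.0*0.0 = -18.0 + 0.0 + 0.0 = -18.0
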